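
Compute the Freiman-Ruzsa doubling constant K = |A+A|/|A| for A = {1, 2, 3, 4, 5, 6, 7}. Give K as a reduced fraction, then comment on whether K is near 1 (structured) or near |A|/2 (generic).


|A| = 7.
Compute A + A by enumerating all 49 pairs.
A + A = {2, 3, 4, 5, 6, 7, 8, 9, 10, 11, 12, 13, 14}, so |A + A| = 13.
K = |A + A| / |A| = 13/7 (already in lowest terms) ≈ 1.8571.
Reference: AP of size 7 gives K = 13/7 ≈ 1.8571; a fully generic set of size 7 gives K ≈ 4.0000.

|A| = 7, |A + A| = 13, K = 13/7.


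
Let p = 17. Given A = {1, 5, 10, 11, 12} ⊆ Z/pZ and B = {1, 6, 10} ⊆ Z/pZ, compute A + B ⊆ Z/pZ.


Work in Z/17Z: reduce every sum a + b modulo 17.
Enumerate all 15 pairs:
a = 1: 1+1=2, 1+6=7, 1+10=11
a = 5: 5+1=6, 5+6=11, 5+10=15
a = 10: 10+1=11, 10+6=16, 10+10=3
a = 11: 11+1=12, 11+6=0, 11+10=4
a = 12: 12+1=13, 12+6=1, 12+10=5
Distinct residues collected: {0, 1, 2, 3, 4, 5, 6, 7, 11, 12, 13, 15, 16}
|A + B| = 13 (out of 17 total residues).

A + B = {0, 1, 2, 3, 4, 5, 6, 7, 11, 12, 13, 15, 16}


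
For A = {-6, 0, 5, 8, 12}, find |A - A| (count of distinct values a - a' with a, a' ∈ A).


A - A = {a - a' : a, a' ∈ A}; |A| = 5.
Bounds: 2|A|-1 ≤ |A - A| ≤ |A|² - |A| + 1, i.e. 9 ≤ |A - A| ≤ 21.
Note: 0 ∈ A - A always (from a - a). The set is symmetric: if d ∈ A - A then -d ∈ A - A.
Enumerate nonzero differences d = a - a' with a > a' (then include -d):
Positive differences: {3, 4, 5, 6, 7, 8, 11, 12, 14, 18}
Full difference set: {0} ∪ (positive diffs) ∪ (negative diffs).
|A - A| = 1 + 2·10 = 21 (matches direct enumeration: 21).

|A - A| = 21


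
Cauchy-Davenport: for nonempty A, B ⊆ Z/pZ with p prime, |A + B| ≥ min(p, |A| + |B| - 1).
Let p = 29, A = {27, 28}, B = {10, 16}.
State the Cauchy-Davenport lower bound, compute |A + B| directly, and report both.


Cauchy-Davenport: |A + B| ≥ min(p, |A| + |B| - 1) for A, B nonempty in Z/pZ.
|A| = 2, |B| = 2, p = 29.
CD lower bound = min(29, 2 + 2 - 1) = min(29, 3) = 3.
Compute A + B mod 29 directly:
a = 27: 27+10=8, 27+16=14
a = 28: 28+10=9, 28+16=15
A + B = {8, 9, 14, 15}, so |A + B| = 4.
Verify: 4 ≥ 3? Yes ✓.

CD lower bound = 3, actual |A + B| = 4.


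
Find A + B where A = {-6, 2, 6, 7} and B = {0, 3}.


A + B = {a + b : a ∈ A, b ∈ B}.
Enumerate all |A|·|B| = 4·2 = 8 pairs (a, b) and collect distinct sums.
a = -6: -6+0=-6, -6+3=-3
a = 2: 2+0=2, 2+3=5
a = 6: 6+0=6, 6+3=9
a = 7: 7+0=7, 7+3=10
Collecting distinct sums: A + B = {-6, -3, 2, 5, 6, 7, 9, 10}
|A + B| = 8

A + B = {-6, -3, 2, 5, 6, 7, 9, 10}


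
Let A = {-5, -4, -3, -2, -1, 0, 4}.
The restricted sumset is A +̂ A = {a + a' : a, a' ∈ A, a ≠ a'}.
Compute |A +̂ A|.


Restricted sumset: A +̂ A = {a + a' : a ∈ A, a' ∈ A, a ≠ a'}.
Equivalently, take A + A and drop any sum 2a that is achievable ONLY as a + a for a ∈ A (i.e. sums representable only with equal summands).
Enumerate pairs (a, a') with a < a' (symmetric, so each unordered pair gives one sum; this covers all a ≠ a'):
  -5 + -4 = -9
  -5 + -3 = -8
  -5 + -2 = -7
  -5 + -1 = -6
  -5 + 0 = -5
  -5 + 4 = -1
  -4 + -3 = -7
  -4 + -2 = -6
  -4 + -1 = -5
  -4 + 0 = -4
  -4 + 4 = 0
  -3 + -2 = -5
  -3 + -1 = -4
  -3 + 0 = -3
  -3 + 4 = 1
  -2 + -1 = -3
  -2 + 0 = -2
  -2 + 4 = 2
  -1 + 0 = -1
  -1 + 4 = 3
  0 + 4 = 4
Collected distinct sums: {-9, -8, -7, -6, -5, -4, -3, -2, -1, 0, 1, 2, 3, 4}
|A +̂ A| = 14
(Reference bound: |A +̂ A| ≥ 2|A| - 3 for |A| ≥ 2, with |A| = 7 giving ≥ 11.)

|A +̂ A| = 14


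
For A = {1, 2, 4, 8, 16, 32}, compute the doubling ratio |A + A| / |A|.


|A| = 6.
Compute A + A by enumerating all 36 pairs.
A + A = {2, 3, 4, 5, 6, 8, 9, 10, 12, 16, 17, 18, 20, 24, 32, 33, 34, 36, 40, 48, 64}, so |A + A| = 21.
K = |A + A| / |A| = 21/6 = 7/2 ≈ 3.5000.
Reference: AP of size 6 gives K = 11/6 ≈ 1.8333; a fully generic set of size 6 gives K ≈ 3.5000.

|A| = 6, |A + A| = 21, K = 21/6 = 7/2.


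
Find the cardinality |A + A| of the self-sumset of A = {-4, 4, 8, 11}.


A + A = {a + a' : a, a' ∈ A}; |A| = 4.
General bounds: 2|A| - 1 ≤ |A + A| ≤ |A|(|A|+1)/2, i.e. 7 ≤ |A + A| ≤ 10.
Lower bound 2|A|-1 is attained iff A is an arithmetic progression.
Enumerate sums a + a' for a ≤ a' (symmetric, so this suffices):
a = -4: -4+-4=-8, -4+4=0, -4+8=4, -4+11=7
a = 4: 4+4=8, 4+8=12, 4+11=15
a = 8: 8+8=16, 8+11=19
a = 11: 11+11=22
Distinct sums: {-8, 0, 4, 7, 8, 12, 15, 16, 19, 22}
|A + A| = 10

|A + A| = 10


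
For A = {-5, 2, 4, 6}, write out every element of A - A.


A - A = {a - a' : a, a' ∈ A}.
Compute a - a' for each ordered pair (a, a'):
a = -5: -5--5=0, -5-2=-7, -5-4=-9, -5-6=-11
a = 2: 2--5=7, 2-2=0, 2-4=-2, 2-6=-4
a = 4: 4--5=9, 4-2=2, 4-4=0, 4-6=-2
a = 6: 6--5=11, 6-2=4, 6-4=2, 6-6=0
Collecting distinct values (and noting 0 appears from a-a):
A - A = {-11, -9, -7, -4, -2, 0, 2, 4, 7, 9, 11}
|A - A| = 11

A - A = {-11, -9, -7, -4, -2, 0, 2, 4, 7, 9, 11}


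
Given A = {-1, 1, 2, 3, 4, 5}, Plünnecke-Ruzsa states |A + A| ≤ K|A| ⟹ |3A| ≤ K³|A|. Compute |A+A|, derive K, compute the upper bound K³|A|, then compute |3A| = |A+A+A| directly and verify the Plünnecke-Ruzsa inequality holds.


|A| = 6.
Step 1: Compute A + A by enumerating all 36 pairs.
A + A = {-2, 0, 1, 2, 3, 4, 5, 6, 7, 8, 9, 10}, so |A + A| = 12.
Step 2: Doubling constant K = |A + A|/|A| = 12/6 = 12/6 ≈ 2.0000.
Step 3: Plünnecke-Ruzsa gives |3A| ≤ K³·|A| = (2.0000)³ · 6 ≈ 48.0000.
Step 4: Compute 3A = A + A + A directly by enumerating all triples (a,b,c) ∈ A³; |3A| = 18.
Step 5: Check 18 ≤ 48.0000? Yes ✓.

K = 12/6, Plünnecke-Ruzsa bound K³|A| ≈ 48.0000, |3A| = 18, inequality holds.


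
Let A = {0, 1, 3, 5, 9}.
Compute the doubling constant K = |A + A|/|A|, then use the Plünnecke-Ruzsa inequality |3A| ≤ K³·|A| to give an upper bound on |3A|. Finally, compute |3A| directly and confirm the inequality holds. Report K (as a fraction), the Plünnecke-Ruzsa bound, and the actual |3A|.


|A| = 5.
Step 1: Compute A + A by enumerating all 25 pairs.
A + A = {0, 1, 2, 3, 4, 5, 6, 8, 9, 10, 12, 14, 18}, so |A + A| = 13.
Step 2: Doubling constant K = |A + A|/|A| = 13/5 = 13/5 ≈ 2.6000.
Step 3: Plünnecke-Ruzsa gives |3A| ≤ K³·|A| = (2.6000)³ · 5 ≈ 87.8800.
Step 4: Compute 3A = A + A + A directly by enumerating all triples (a,b,c) ∈ A³; |3A| = 22.
Step 5: Check 22 ≤ 87.8800? Yes ✓.

K = 13/5, Plünnecke-Ruzsa bound K³|A| ≈ 87.8800, |3A| = 22, inequality holds.


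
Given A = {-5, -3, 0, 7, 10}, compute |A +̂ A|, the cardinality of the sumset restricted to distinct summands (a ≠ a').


Restricted sumset: A +̂ A = {a + a' : a ∈ A, a' ∈ A, a ≠ a'}.
Equivalently, take A + A and drop any sum 2a that is achievable ONLY as a + a for a ∈ A (i.e. sums representable only with equal summands).
Enumerate pairs (a, a') with a < a' (symmetric, so each unordered pair gives one sum; this covers all a ≠ a'):
  -5 + -3 = -8
  -5 + 0 = -5
  -5 + 7 = 2
  -5 + 10 = 5
  -3 + 0 = -3
  -3 + 7 = 4
  -3 + 10 = 7
  0 + 7 = 7
  0 + 10 = 10
  7 + 10 = 17
Collected distinct sums: {-8, -5, -3, 2, 4, 5, 7, 10, 17}
|A +̂ A| = 9
(Reference bound: |A +̂ A| ≥ 2|A| - 3 for |A| ≥ 2, with |A| = 5 giving ≥ 7.)

|A +̂ A| = 9


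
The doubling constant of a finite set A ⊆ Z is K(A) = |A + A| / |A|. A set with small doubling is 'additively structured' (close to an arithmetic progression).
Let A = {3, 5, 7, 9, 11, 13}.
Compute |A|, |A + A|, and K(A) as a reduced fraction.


|A| = 6.
Compute A + A by enumerating all 36 pairs.
A + A = {6, 8, 10, 12, 14, 16, 18, 20, 22, 24, 26}, so |A + A| = 11.
K = |A + A| / |A| = 11/6 (already in lowest terms) ≈ 1.8333.
Reference: AP of size 6 gives K = 11/6 ≈ 1.8333; a fully generic set of size 6 gives K ≈ 3.5000.

|A| = 6, |A + A| = 11, K = 11/6.


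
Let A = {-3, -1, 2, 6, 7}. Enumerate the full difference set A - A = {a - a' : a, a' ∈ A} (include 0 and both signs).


A - A = {a - a' : a, a' ∈ A}.
Compute a - a' for each ordered pair (a, a'):
a = -3: -3--3=0, -3--1=-2, -3-2=-5, -3-6=-9, -3-7=-10
a = -1: -1--3=2, -1--1=0, -1-2=-3, -1-6=-7, -1-7=-8
a = 2: 2--3=5, 2--1=3, 2-2=0, 2-6=-4, 2-7=-5
a = 6: 6--3=9, 6--1=7, 6-2=4, 6-6=0, 6-7=-1
a = 7: 7--3=10, 7--1=8, 7-2=5, 7-6=1, 7-7=0
Collecting distinct values (and noting 0 appears from a-a):
A - A = {-10, -9, -8, -7, -5, -4, -3, -2, -1, 0, 1, 2, 3, 4, 5, 7, 8, 9, 10}
|A - A| = 19

A - A = {-10, -9, -8, -7, -5, -4, -3, -2, -1, 0, 1, 2, 3, 4, 5, 7, 8, 9, 10}


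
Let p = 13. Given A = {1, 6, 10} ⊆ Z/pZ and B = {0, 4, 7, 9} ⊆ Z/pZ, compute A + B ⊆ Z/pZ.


Work in Z/13Z: reduce every sum a + b modulo 13.
Enumerate all 12 pairs:
a = 1: 1+0=1, 1+4=5, 1+7=8, 1+9=10
a = 6: 6+0=6, 6+4=10, 6+7=0, 6+9=2
a = 10: 10+0=10, 10+4=1, 10+7=4, 10+9=6
Distinct residues collected: {0, 1, 2, 4, 5, 6, 8, 10}
|A + B| = 8 (out of 13 total residues).

A + B = {0, 1, 2, 4, 5, 6, 8, 10}


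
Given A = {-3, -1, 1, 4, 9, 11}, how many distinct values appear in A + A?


A + A = {a + a' : a, a' ∈ A}; |A| = 6.
General bounds: 2|A| - 1 ≤ |A + A| ≤ |A|(|A|+1)/2, i.e. 11 ≤ |A + A| ≤ 21.
Lower bound 2|A|-1 is attained iff A is an arithmetic progression.
Enumerate sums a + a' for a ≤ a' (symmetric, so this suffices):
a = -3: -3+-3=-6, -3+-1=-4, -3+1=-2, -3+4=1, -3+9=6, -3+11=8
a = -1: -1+-1=-2, -1+1=0, -1+4=3, -1+9=8, -1+11=10
a = 1: 1+1=2, 1+4=5, 1+9=10, 1+11=12
a = 4: 4+4=8, 4+9=13, 4+11=15
a = 9: 9+9=18, 9+11=20
a = 11: 11+11=22
Distinct sums: {-6, -4, -2, 0, 1, 2, 3, 5, 6, 8, 10, 12, 13, 15, 18, 20, 22}
|A + A| = 17

|A + A| = 17


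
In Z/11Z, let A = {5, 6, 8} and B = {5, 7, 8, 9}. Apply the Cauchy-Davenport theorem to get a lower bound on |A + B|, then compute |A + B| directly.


Cauchy-Davenport: |A + B| ≥ min(p, |A| + |B| - 1) for A, B nonempty in Z/pZ.
|A| = 3, |B| = 4, p = 11.
CD lower bound = min(11, 3 + 4 - 1) = min(11, 6) = 6.
Compute A + B mod 11 directly:
a = 5: 5+5=10, 5+7=1, 5+8=2, 5+9=3
a = 6: 6+5=0, 6+7=2, 6+8=3, 6+9=4
a = 8: 8+5=2, 8+7=4, 8+8=5, 8+9=6
A + B = {0, 1, 2, 3, 4, 5, 6, 10}, so |A + B| = 8.
Verify: 8 ≥ 6? Yes ✓.

CD lower bound = 6, actual |A + B| = 8.


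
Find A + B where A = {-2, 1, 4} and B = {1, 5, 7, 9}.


A + B = {a + b : a ∈ A, b ∈ B}.
Enumerate all |A|·|B| = 3·4 = 12 pairs (a, b) and collect distinct sums.
a = -2: -2+1=-1, -2+5=3, -2+7=5, -2+9=7
a = 1: 1+1=2, 1+5=6, 1+7=8, 1+9=10
a = 4: 4+1=5, 4+5=9, 4+7=11, 4+9=13
Collecting distinct sums: A + B = {-1, 2, 3, 5, 6, 7, 8, 9, 10, 11, 13}
|A + B| = 11

A + B = {-1, 2, 3, 5, 6, 7, 8, 9, 10, 11, 13}


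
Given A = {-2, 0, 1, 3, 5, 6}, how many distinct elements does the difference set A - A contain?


A - A = {a - a' : a, a' ∈ A}; |A| = 6.
Bounds: 2|A|-1 ≤ |A - A| ≤ |A|² - |A| + 1, i.e. 11 ≤ |A - A| ≤ 31.
Note: 0 ∈ A - A always (from a - a). The set is symmetric: if d ∈ A - A then -d ∈ A - A.
Enumerate nonzero differences d = a - a' with a > a' (then include -d):
Positive differences: {1, 2, 3, 4, 5, 6, 7, 8}
Full difference set: {0} ∪ (positive diffs) ∪ (negative diffs).
|A - A| = 1 + 2·8 = 17 (matches direct enumeration: 17).

|A - A| = 17


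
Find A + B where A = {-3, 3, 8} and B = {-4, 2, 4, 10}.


A + B = {a + b : a ∈ A, b ∈ B}.
Enumerate all |A|·|B| = 3·4 = 12 pairs (a, b) and collect distinct sums.
a = -3: -3+-4=-7, -3+2=-1, -3+4=1, -3+10=7
a = 3: 3+-4=-1, 3+2=5, 3+4=7, 3+10=13
a = 8: 8+-4=4, 8+2=10, 8+4=12, 8+10=18
Collecting distinct sums: A + B = {-7, -1, 1, 4, 5, 7, 10, 12, 13, 18}
|A + B| = 10

A + B = {-7, -1, 1, 4, 5, 7, 10, 12, 13, 18}


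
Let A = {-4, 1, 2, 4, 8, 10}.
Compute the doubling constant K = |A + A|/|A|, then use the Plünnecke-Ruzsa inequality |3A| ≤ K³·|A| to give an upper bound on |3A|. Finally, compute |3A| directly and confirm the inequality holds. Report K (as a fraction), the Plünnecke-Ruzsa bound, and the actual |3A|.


|A| = 6.
Step 1: Compute A + A by enumerating all 36 pairs.
A + A = {-8, -3, -2, 0, 2, 3, 4, 5, 6, 8, 9, 10, 11, 12, 14, 16, 18, 20}, so |A + A| = 18.
Step 2: Doubling constant K = |A + A|/|A| = 18/6 = 18/6 ≈ 3.0000.
Step 3: Plünnecke-Ruzsa gives |3A| ≤ K³·|A| = (3.0000)³ · 6 ≈ 162.0000.
Step 4: Compute 3A = A + A + A directly by enumerating all triples (a,b,c) ∈ A³; |3A| = 33.
Step 5: Check 33 ≤ 162.0000? Yes ✓.

K = 18/6, Plünnecke-Ruzsa bound K³|A| ≈ 162.0000, |3A| = 33, inequality holds.


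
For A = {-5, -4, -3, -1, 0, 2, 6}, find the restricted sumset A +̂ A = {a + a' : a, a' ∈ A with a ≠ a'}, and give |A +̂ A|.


Restricted sumset: A +̂ A = {a + a' : a ∈ A, a' ∈ A, a ≠ a'}.
Equivalently, take A + A and drop any sum 2a that is achievable ONLY as a + a for a ∈ A (i.e. sums representable only with equal summands).
Enumerate pairs (a, a') with a < a' (symmetric, so each unordered pair gives one sum; this covers all a ≠ a'):
  -5 + -4 = -9
  -5 + -3 = -8
  -5 + -1 = -6
  -5 + 0 = -5
  -5 + 2 = -3
  -5 + 6 = 1
  -4 + -3 = -7
  -4 + -1 = -5
  -4 + 0 = -4
  -4 + 2 = -2
  -4 + 6 = 2
  -3 + -1 = -4
  -3 + 0 = -3
  -3 + 2 = -1
  -3 + 6 = 3
  -1 + 0 = -1
  -1 + 2 = 1
  -1 + 6 = 5
  0 + 2 = 2
  0 + 6 = 6
  2 + 6 = 8
Collected distinct sums: {-9, -8, -7, -6, -5, -4, -3, -2, -1, 1, 2, 3, 5, 6, 8}
|A +̂ A| = 15
(Reference bound: |A +̂ A| ≥ 2|A| - 3 for |A| ≥ 2, with |A| = 7 giving ≥ 11.)

|A +̂ A| = 15


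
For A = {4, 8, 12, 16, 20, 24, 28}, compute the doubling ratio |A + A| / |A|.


|A| = 7.
Compute A + A by enumerating all 49 pairs.
A + A = {8, 12, 16, 20, 24, 28, 32, 36, 40, 44, 48, 52, 56}, so |A + A| = 13.
K = |A + A| / |A| = 13/7 (already in lowest terms) ≈ 1.8571.
Reference: AP of size 7 gives K = 13/7 ≈ 1.8571; a fully generic set of size 7 gives K ≈ 4.0000.

|A| = 7, |A + A| = 13, K = 13/7.


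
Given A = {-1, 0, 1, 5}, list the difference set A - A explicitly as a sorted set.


A - A = {a - a' : a, a' ∈ A}.
Compute a - a' for each ordered pair (a, a'):
a = -1: -1--1=0, -1-0=-1, -1-1=-2, -1-5=-6
a = 0: 0--1=1, 0-0=0, 0-1=-1, 0-5=-5
a = 1: 1--1=2, 1-0=1, 1-1=0, 1-5=-4
a = 5: 5--1=6, 5-0=5, 5-1=4, 5-5=0
Collecting distinct values (and noting 0 appears from a-a):
A - A = {-6, -5, -4, -2, -1, 0, 1, 2, 4, 5, 6}
|A - A| = 11

A - A = {-6, -5, -4, -2, -1, 0, 1, 2, 4, 5, 6}


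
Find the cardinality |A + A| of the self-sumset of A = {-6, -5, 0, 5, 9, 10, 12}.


A + A = {a + a' : a, a' ∈ A}; |A| = 7.
General bounds: 2|A| - 1 ≤ |A + A| ≤ |A|(|A|+1)/2, i.e. 13 ≤ |A + A| ≤ 28.
Lower bound 2|A|-1 is attained iff A is an arithmetic progression.
Enumerate sums a + a' for a ≤ a' (symmetric, so this suffices):
a = -6: -6+-6=-12, -6+-5=-11, -6+0=-6, -6+5=-1, -6+9=3, -6+10=4, -6+12=6
a = -5: -5+-5=-10, -5+0=-5, -5+5=0, -5+9=4, -5+10=5, -5+12=7
a = 0: 0+0=0, 0+5=5, 0+9=9, 0+10=10, 0+12=12
a = 5: 5+5=10, 5+9=14, 5+10=15, 5+12=17
a = 9: 9+9=18, 9+10=19, 9+12=21
a = 10: 10+10=20, 10+12=22
a = 12: 12+12=24
Distinct sums: {-12, -11, -10, -6, -5, -1, 0, 3, 4, 5, 6, 7, 9, 10, 12, 14, 15, 17, 18, 19, 20, 21, 22, 24}
|A + A| = 24

|A + A| = 24


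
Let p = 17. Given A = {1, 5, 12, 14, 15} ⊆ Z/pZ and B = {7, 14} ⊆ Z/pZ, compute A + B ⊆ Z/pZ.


Work in Z/17Z: reduce every sum a + b modulo 17.
Enumerate all 10 pairs:
a = 1: 1+7=8, 1+14=15
a = 5: 5+7=12, 5+14=2
a = 12: 12+7=2, 12+14=9
a = 14: 14+7=4, 14+14=11
a = 15: 15+7=5, 15+14=12
Distinct residues collected: {2, 4, 5, 8, 9, 11, 12, 15}
|A + B| = 8 (out of 17 total residues).

A + B = {2, 4, 5, 8, 9, 11, 12, 15}


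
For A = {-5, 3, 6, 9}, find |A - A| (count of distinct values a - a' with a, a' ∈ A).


A - A = {a - a' : a, a' ∈ A}; |A| = 4.
Bounds: 2|A|-1 ≤ |A - A| ≤ |A|² - |A| + 1, i.e. 7 ≤ |A - A| ≤ 13.
Note: 0 ∈ A - A always (from a - a). The set is symmetric: if d ∈ A - A then -d ∈ A - A.
Enumerate nonzero differences d = a - a' with a > a' (then include -d):
Positive differences: {3, 6, 8, 11, 14}
Full difference set: {0} ∪ (positive diffs) ∪ (negative diffs).
|A - A| = 1 + 2·5 = 11 (matches direct enumeration: 11).

|A - A| = 11


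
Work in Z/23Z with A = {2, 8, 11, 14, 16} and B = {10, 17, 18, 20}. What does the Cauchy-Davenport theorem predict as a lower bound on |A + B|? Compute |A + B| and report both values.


Cauchy-Davenport: |A + B| ≥ min(p, |A| + |B| - 1) for A, B nonempty in Z/pZ.
|A| = 5, |B| = 4, p = 23.
CD lower bound = min(23, 5 + 4 - 1) = min(23, 8) = 8.
Compute A + B mod 23 directly:
a = 2: 2+10=12, 2+17=19, 2+18=20, 2+20=22
a = 8: 8+10=18, 8+17=2, 8+18=3, 8+20=5
a = 11: 11+10=21, 11+17=5, 11+18=6, 11+20=8
a = 14: 14+10=1, 14+17=8, 14+18=9, 14+20=11
a = 16: 16+10=3, 16+17=10, 16+18=11, 16+20=13
A + B = {1, 2, 3, 5, 6, 8, 9, 10, 11, 12, 13, 18, 19, 20, 21, 22}, so |A + B| = 16.
Verify: 16 ≥ 8? Yes ✓.

CD lower bound = 8, actual |A + B| = 16.


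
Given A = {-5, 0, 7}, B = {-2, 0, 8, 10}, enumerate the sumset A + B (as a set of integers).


A + B = {a + b : a ∈ A, b ∈ B}.
Enumerate all |A|·|B| = 3·4 = 12 pairs (a, b) and collect distinct sums.
a = -5: -5+-2=-7, -5+0=-5, -5+8=3, -5+10=5
a = 0: 0+-2=-2, 0+0=0, 0+8=8, 0+10=10
a = 7: 7+-2=5, 7+0=7, 7+8=15, 7+10=17
Collecting distinct sums: A + B = {-7, -5, -2, 0, 3, 5, 7, 8, 10, 15, 17}
|A + B| = 11

A + B = {-7, -5, -2, 0, 3, 5, 7, 8, 10, 15, 17}


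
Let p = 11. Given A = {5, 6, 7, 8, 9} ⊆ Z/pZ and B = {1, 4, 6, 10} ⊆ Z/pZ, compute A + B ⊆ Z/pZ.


Work in Z/11Z: reduce every sum a + b modulo 11.
Enumerate all 20 pairs:
a = 5: 5+1=6, 5+4=9, 5+6=0, 5+10=4
a = 6: 6+1=7, 6+4=10, 6+6=1, 6+10=5
a = 7: 7+1=8, 7+4=0, 7+6=2, 7+10=6
a = 8: 8+1=9, 8+4=1, 8+6=3, 8+10=7
a = 9: 9+1=10, 9+4=2, 9+6=4, 9+10=8
Distinct residues collected: {0, 1, 2, 3, 4, 5, 6, 7, 8, 9, 10}
|A + B| = 11 (out of 11 total residues).

A + B = {0, 1, 2, 3, 4, 5, 6, 7, 8, 9, 10}


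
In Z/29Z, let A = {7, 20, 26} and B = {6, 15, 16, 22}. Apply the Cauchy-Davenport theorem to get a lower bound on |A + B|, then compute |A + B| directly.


Cauchy-Davenport: |A + B| ≥ min(p, |A| + |B| - 1) for A, B nonempty in Z/pZ.
|A| = 3, |B| = 4, p = 29.
CD lower bound = min(29, 3 + 4 - 1) = min(29, 6) = 6.
Compute A + B mod 29 directly:
a = 7: 7+6=13, 7+15=22, 7+16=23, 7+22=0
a = 20: 20+6=26, 20+15=6, 20+16=7, 20+22=13
a = 26: 26+6=3, 26+15=12, 26+16=13, 26+22=19
A + B = {0, 3, 6, 7, 12, 13, 19, 22, 23, 26}, so |A + B| = 10.
Verify: 10 ≥ 6? Yes ✓.

CD lower bound = 6, actual |A + B| = 10.


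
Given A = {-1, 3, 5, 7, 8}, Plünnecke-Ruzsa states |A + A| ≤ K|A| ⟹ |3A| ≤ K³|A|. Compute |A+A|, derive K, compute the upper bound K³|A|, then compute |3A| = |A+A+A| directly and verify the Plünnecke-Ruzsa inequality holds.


|A| = 5.
Step 1: Compute A + A by enumerating all 25 pairs.
A + A = {-2, 2, 4, 6, 7, 8, 10, 11, 12, 13, 14, 15, 16}, so |A + A| = 13.
Step 2: Doubling constant K = |A + A|/|A| = 13/5 = 13/5 ≈ 2.6000.
Step 3: Plünnecke-Ruzsa gives |3A| ≤ K³·|A| = (2.6000)³ · 5 ≈ 87.8800.
Step 4: Compute 3A = A + A + A directly by enumerating all triples (a,b,c) ∈ A³; |3A| = 22.
Step 5: Check 22 ≤ 87.8800? Yes ✓.

K = 13/5, Plünnecke-Ruzsa bound K³|A| ≈ 87.8800, |3A| = 22, inequality holds.


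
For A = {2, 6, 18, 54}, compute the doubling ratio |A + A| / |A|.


|A| = 4.
Compute A + A by enumerating all 16 pairs.
A + A = {4, 8, 12, 20, 24, 36, 56, 60, 72, 108}, so |A + A| = 10.
K = |A + A| / |A| = 10/4 = 5/2 ≈ 2.5000.
Reference: AP of size 4 gives K = 7/4 ≈ 1.7500; a fully generic set of size 4 gives K ≈ 2.5000.

|A| = 4, |A + A| = 10, K = 10/4 = 5/2.


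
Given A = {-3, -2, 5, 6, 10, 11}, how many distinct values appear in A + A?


A + A = {a + a' : a, a' ∈ A}; |A| = 6.
General bounds: 2|A| - 1 ≤ |A + A| ≤ |A|(|A|+1)/2, i.e. 11 ≤ |A + A| ≤ 21.
Lower bound 2|A|-1 is attained iff A is an arithmetic progression.
Enumerate sums a + a' for a ≤ a' (symmetric, so this suffices):
a = -3: -3+-3=-6, -3+-2=-5, -3+5=2, -3+6=3, -3+10=7, -3+11=8
a = -2: -2+-2=-4, -2+5=3, -2+6=4, -2+10=8, -2+11=9
a = 5: 5+5=10, 5+6=11, 5+10=15, 5+11=16
a = 6: 6+6=12, 6+10=16, 6+11=17
a = 10: 10+10=20, 10+11=21
a = 11: 11+11=22
Distinct sums: {-6, -5, -4, 2, 3, 4, 7, 8, 9, 10, 11, 12, 15, 16, 17, 20, 21, 22}
|A + A| = 18

|A + A| = 18


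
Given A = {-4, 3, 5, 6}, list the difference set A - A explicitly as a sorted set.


A - A = {a - a' : a, a' ∈ A}.
Compute a - a' for each ordered pair (a, a'):
a = -4: -4--4=0, -4-3=-7, -4-5=-9, -4-6=-10
a = 3: 3--4=7, 3-3=0, 3-5=-2, 3-6=-3
a = 5: 5--4=9, 5-3=2, 5-5=0, 5-6=-1
a = 6: 6--4=10, 6-3=3, 6-5=1, 6-6=0
Collecting distinct values (and noting 0 appears from a-a):
A - A = {-10, -9, -7, -3, -2, -1, 0, 1, 2, 3, 7, 9, 10}
|A - A| = 13

A - A = {-10, -9, -7, -3, -2, -1, 0, 1, 2, 3, 7, 9, 10}


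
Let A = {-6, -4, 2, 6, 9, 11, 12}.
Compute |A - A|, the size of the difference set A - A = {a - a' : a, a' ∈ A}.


A - A = {a - a' : a, a' ∈ A}; |A| = 7.
Bounds: 2|A|-1 ≤ |A - A| ≤ |A|² - |A| + 1, i.e. 13 ≤ |A - A| ≤ 43.
Note: 0 ∈ A - A always (from a - a). The set is symmetric: if d ∈ A - A then -d ∈ A - A.
Enumerate nonzero differences d = a - a' with a > a' (then include -d):
Positive differences: {1, 2, 3, 4, 5, 6, 7, 8, 9, 10, 12, 13, 15, 16, 17, 18}
Full difference set: {0} ∪ (positive diffs) ∪ (negative diffs).
|A - A| = 1 + 2·16 = 33 (matches direct enumeration: 33).

|A - A| = 33


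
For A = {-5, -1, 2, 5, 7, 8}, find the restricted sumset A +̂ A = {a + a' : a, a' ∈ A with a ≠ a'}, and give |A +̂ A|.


Restricted sumset: A +̂ A = {a + a' : a ∈ A, a' ∈ A, a ≠ a'}.
Equivalently, take A + A and drop any sum 2a that is achievable ONLY as a + a for a ∈ A (i.e. sums representable only with equal summands).
Enumerate pairs (a, a') with a < a' (symmetric, so each unordered pair gives one sum; this covers all a ≠ a'):
  -5 + -1 = -6
  -5 + 2 = -3
  -5 + 5 = 0
  -5 + 7 = 2
  -5 + 8 = 3
  -1 + 2 = 1
  -1 + 5 = 4
  -1 + 7 = 6
  -1 + 8 = 7
  2 + 5 = 7
  2 + 7 = 9
  2 + 8 = 10
  5 + 7 = 12
  5 + 8 = 13
  7 + 8 = 15
Collected distinct sums: {-6, -3, 0, 1, 2, 3, 4, 6, 7, 9, 10, 12, 13, 15}
|A +̂ A| = 14
(Reference bound: |A +̂ A| ≥ 2|A| - 3 for |A| ≥ 2, with |A| = 6 giving ≥ 9.)

|A +̂ A| = 14


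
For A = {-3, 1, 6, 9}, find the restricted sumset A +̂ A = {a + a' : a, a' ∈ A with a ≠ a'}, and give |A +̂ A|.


Restricted sumset: A +̂ A = {a + a' : a ∈ A, a' ∈ A, a ≠ a'}.
Equivalently, take A + A and drop any sum 2a that is achievable ONLY as a + a for a ∈ A (i.e. sums representable only with equal summands).
Enumerate pairs (a, a') with a < a' (symmetric, so each unordered pair gives one sum; this covers all a ≠ a'):
  -3 + 1 = -2
  -3 + 6 = 3
  -3 + 9 = 6
  1 + 6 = 7
  1 + 9 = 10
  6 + 9 = 15
Collected distinct sums: {-2, 3, 6, 7, 10, 15}
|A +̂ A| = 6
(Reference bound: |A +̂ A| ≥ 2|A| - 3 for |A| ≥ 2, with |A| = 4 giving ≥ 5.)

|A +̂ A| = 6


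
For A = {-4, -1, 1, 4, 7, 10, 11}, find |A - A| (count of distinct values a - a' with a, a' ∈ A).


A - A = {a - a' : a, a' ∈ A}; |A| = 7.
Bounds: 2|A|-1 ≤ |A - A| ≤ |A|² - |A| + 1, i.e. 13 ≤ |A - A| ≤ 43.
Note: 0 ∈ A - A always (from a - a). The set is symmetric: if d ∈ A - A then -d ∈ A - A.
Enumerate nonzero differences d = a - a' with a > a' (then include -d):
Positive differences: {1, 2, 3, 4, 5, 6, 7, 8, 9, 10, 11, 12, 14, 15}
Full difference set: {0} ∪ (positive diffs) ∪ (negative diffs).
|A - A| = 1 + 2·14 = 29 (matches direct enumeration: 29).

|A - A| = 29


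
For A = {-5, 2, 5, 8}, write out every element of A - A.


A - A = {a - a' : a, a' ∈ A}.
Compute a - a' for each ordered pair (a, a'):
a = -5: -5--5=0, -5-2=-7, -5-5=-10, -5-8=-13
a = 2: 2--5=7, 2-2=0, 2-5=-3, 2-8=-6
a = 5: 5--5=10, 5-2=3, 5-5=0, 5-8=-3
a = 8: 8--5=13, 8-2=6, 8-5=3, 8-8=0
Collecting distinct values (and noting 0 appears from a-a):
A - A = {-13, -10, -7, -6, -3, 0, 3, 6, 7, 10, 13}
|A - A| = 11

A - A = {-13, -10, -7, -6, -3, 0, 3, 6, 7, 10, 13}


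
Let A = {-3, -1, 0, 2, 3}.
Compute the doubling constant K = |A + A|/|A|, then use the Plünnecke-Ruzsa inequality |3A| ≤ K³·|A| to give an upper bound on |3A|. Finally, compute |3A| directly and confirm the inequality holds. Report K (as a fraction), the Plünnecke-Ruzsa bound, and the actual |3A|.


|A| = 5.
Step 1: Compute A + A by enumerating all 25 pairs.
A + A = {-6, -4, -3, -2, -1, 0, 1, 2, 3, 4, 5, 6}, so |A + A| = 12.
Step 2: Doubling constant K = |A + A|/|A| = 12/5 = 12/5 ≈ 2.4000.
Step 3: Plünnecke-Ruzsa gives |3A| ≤ K³·|A| = (2.4000)³ · 5 ≈ 69.1200.
Step 4: Compute 3A = A + A + A directly by enumerating all triples (a,b,c) ∈ A³; |3A| = 18.
Step 5: Check 18 ≤ 69.1200? Yes ✓.

K = 12/5, Plünnecke-Ruzsa bound K³|A| ≈ 69.1200, |3A| = 18, inequality holds.


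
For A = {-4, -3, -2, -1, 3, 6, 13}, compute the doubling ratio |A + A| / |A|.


|A| = 7.
Compute A + A by enumerating all 49 pairs.
A + A = {-8, -7, -6, -5, -4, -3, -2, -1, 0, 1, 2, 3, 4, 5, 6, 9, 10, 11, 12, 16, 19, 26}, so |A + A| = 22.
K = |A + A| / |A| = 22/7 (already in lowest terms) ≈ 3.1429.
Reference: AP of size 7 gives K = 13/7 ≈ 1.8571; a fully generic set of size 7 gives K ≈ 4.0000.

|A| = 7, |A + A| = 22, K = 22/7.


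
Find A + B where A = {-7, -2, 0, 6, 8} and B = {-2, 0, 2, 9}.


A + B = {a + b : a ∈ A, b ∈ B}.
Enumerate all |A|·|B| = 5·4 = 20 pairs (a, b) and collect distinct sums.
a = -7: -7+-2=-9, -7+0=-7, -7+2=-5, -7+9=2
a = -2: -2+-2=-4, -2+0=-2, -2+2=0, -2+9=7
a = 0: 0+-2=-2, 0+0=0, 0+2=2, 0+9=9
a = 6: 6+-2=4, 6+0=6, 6+2=8, 6+9=15
a = 8: 8+-2=6, 8+0=8, 8+2=10, 8+9=17
Collecting distinct sums: A + B = {-9, -7, -5, -4, -2, 0, 2, 4, 6, 7, 8, 9, 10, 15, 17}
|A + B| = 15

A + B = {-9, -7, -5, -4, -2, 0, 2, 4, 6, 7, 8, 9, 10, 15, 17}


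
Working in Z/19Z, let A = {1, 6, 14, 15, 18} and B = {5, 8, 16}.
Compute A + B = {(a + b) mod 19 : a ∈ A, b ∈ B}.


Work in Z/19Z: reduce every sum a + b modulo 19.
Enumerate all 15 pairs:
a = 1: 1+5=6, 1+8=9, 1+16=17
a = 6: 6+5=11, 6+8=14, 6+16=3
a = 14: 14+5=0, 14+8=3, 14+16=11
a = 15: 15+5=1, 15+8=4, 15+16=12
a = 18: 18+5=4, 18+8=7, 18+16=15
Distinct residues collected: {0, 1, 3, 4, 6, 7, 9, 11, 12, 14, 15, 17}
|A + B| = 12 (out of 19 total residues).

A + B = {0, 1, 3, 4, 6, 7, 9, 11, 12, 14, 15, 17}


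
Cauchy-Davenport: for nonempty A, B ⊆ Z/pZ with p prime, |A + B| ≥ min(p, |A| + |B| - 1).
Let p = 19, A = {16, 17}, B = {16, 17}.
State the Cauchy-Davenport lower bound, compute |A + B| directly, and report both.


Cauchy-Davenport: |A + B| ≥ min(p, |A| + |B| - 1) for A, B nonempty in Z/pZ.
|A| = 2, |B| = 2, p = 19.
CD lower bound = min(19, 2 + 2 - 1) = min(19, 3) = 3.
Compute A + B mod 19 directly:
a = 16: 16+16=13, 16+17=14
a = 17: 17+16=14, 17+17=15
A + B = {13, 14, 15}, so |A + B| = 3.
Verify: 3 ≥ 3? Yes ✓.

CD lower bound = 3, actual |A + B| = 3.


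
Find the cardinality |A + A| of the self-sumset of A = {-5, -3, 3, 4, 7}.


A + A = {a + a' : a, a' ∈ A}; |A| = 5.
General bounds: 2|A| - 1 ≤ |A + A| ≤ |A|(|A|+1)/2, i.e. 9 ≤ |A + A| ≤ 15.
Lower bound 2|A|-1 is attained iff A is an arithmetic progression.
Enumerate sums a + a' for a ≤ a' (symmetric, so this suffices):
a = -5: -5+-5=-10, -5+-3=-8, -5+3=-2, -5+4=-1, -5+7=2
a = -3: -3+-3=-6, -3+3=0, -3+4=1, -3+7=4
a = 3: 3+3=6, 3+4=7, 3+7=10
a = 4: 4+4=8, 4+7=11
a = 7: 7+7=14
Distinct sums: {-10, -8, -6, -2, -1, 0, 1, 2, 4, 6, 7, 8, 10, 11, 14}
|A + A| = 15

|A + A| = 15


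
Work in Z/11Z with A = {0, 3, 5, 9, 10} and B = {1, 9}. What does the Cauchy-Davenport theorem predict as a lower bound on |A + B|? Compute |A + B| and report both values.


Cauchy-Davenport: |A + B| ≥ min(p, |A| + |B| - 1) for A, B nonempty in Z/pZ.
|A| = 5, |B| = 2, p = 11.
CD lower bound = min(11, 5 + 2 - 1) = min(11, 6) = 6.
Compute A + B mod 11 directly:
a = 0: 0+1=1, 0+9=9
a = 3: 3+1=4, 3+9=1
a = 5: 5+1=6, 5+9=3
a = 9: 9+1=10, 9+9=7
a = 10: 10+1=0, 10+9=8
A + B = {0, 1, 3, 4, 6, 7, 8, 9, 10}, so |A + B| = 9.
Verify: 9 ≥ 6? Yes ✓.

CD lower bound = 6, actual |A + B| = 9.


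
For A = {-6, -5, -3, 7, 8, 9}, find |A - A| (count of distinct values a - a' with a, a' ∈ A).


A - A = {a - a' : a, a' ∈ A}; |A| = 6.
Bounds: 2|A|-1 ≤ |A - A| ≤ |A|² - |A| + 1, i.e. 11 ≤ |A - A| ≤ 31.
Note: 0 ∈ A - A always (from a - a). The set is symmetric: if d ∈ A - A then -d ∈ A - A.
Enumerate nonzero differences d = a - a' with a > a' (then include -d):
Positive differences: {1, 2, 3, 10, 11, 12, 13, 14, 15}
Full difference set: {0} ∪ (positive diffs) ∪ (negative diffs).
|A - A| = 1 + 2·9 = 19 (matches direct enumeration: 19).

|A - A| = 19


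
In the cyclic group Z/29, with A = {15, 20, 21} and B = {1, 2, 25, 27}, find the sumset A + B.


Work in Z/29Z: reduce every sum a + b modulo 29.
Enumerate all 12 pairs:
a = 15: 15+1=16, 15+2=17, 15+25=11, 15+27=13
a = 20: 20+1=21, 20+2=22, 20+25=16, 20+27=18
a = 21: 21+1=22, 21+2=23, 21+25=17, 21+27=19
Distinct residues collected: {11, 13, 16, 17, 18, 19, 21, 22, 23}
|A + B| = 9 (out of 29 total residues).

A + B = {11, 13, 16, 17, 18, 19, 21, 22, 23}


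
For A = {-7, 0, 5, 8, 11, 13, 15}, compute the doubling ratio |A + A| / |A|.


|A| = 7.
Compute A + A by enumerating all 49 pairs.
A + A = {-14, -7, -2, 0, 1, 4, 5, 6, 8, 10, 11, 13, 15, 16, 18, 19, 20, 21, 22, 23, 24, 26, 28, 30}, so |A + A| = 24.
K = |A + A| / |A| = 24/7 (already in lowest terms) ≈ 3.4286.
Reference: AP of size 7 gives K = 13/7 ≈ 1.8571; a fully generic set of size 7 gives K ≈ 4.0000.

|A| = 7, |A + A| = 24, K = 24/7.


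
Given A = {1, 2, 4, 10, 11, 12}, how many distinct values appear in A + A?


A + A = {a + a' : a, a' ∈ A}; |A| = 6.
General bounds: 2|A| - 1 ≤ |A + A| ≤ |A|(|A|+1)/2, i.e. 11 ≤ |A + A| ≤ 21.
Lower bound 2|A|-1 is attained iff A is an arithmetic progression.
Enumerate sums a + a' for a ≤ a' (symmetric, so this suffices):
a = 1: 1+1=2, 1+2=3, 1+4=5, 1+10=11, 1+11=12, 1+12=13
a = 2: 2+2=4, 2+4=6, 2+10=12, 2+11=13, 2+12=14
a = 4: 4+4=8, 4+10=14, 4+11=15, 4+12=16
a = 10: 10+10=20, 10+11=21, 10+12=22
a = 11: 11+11=22, 11+12=23
a = 12: 12+12=24
Distinct sums: {2, 3, 4, 5, 6, 8, 11, 12, 13, 14, 15, 16, 20, 21, 22, 23, 24}
|A + A| = 17

|A + A| = 17


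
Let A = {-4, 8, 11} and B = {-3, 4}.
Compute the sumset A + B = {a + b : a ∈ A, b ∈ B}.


A + B = {a + b : a ∈ A, b ∈ B}.
Enumerate all |A|·|B| = 3·2 = 6 pairs (a, b) and collect distinct sums.
a = -4: -4+-3=-7, -4+4=0
a = 8: 8+-3=5, 8+4=12
a = 11: 11+-3=8, 11+4=15
Collecting distinct sums: A + B = {-7, 0, 5, 8, 12, 15}
|A + B| = 6

A + B = {-7, 0, 5, 8, 12, 15}


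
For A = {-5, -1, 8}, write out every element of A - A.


A - A = {a - a' : a, a' ∈ A}.
Compute a - a' for each ordered pair (a, a'):
a = -5: -5--5=0, -5--1=-4, -5-8=-13
a = -1: -1--5=4, -1--1=0, -1-8=-9
a = 8: 8--5=13, 8--1=9, 8-8=0
Collecting distinct values (and noting 0 appears from a-a):
A - A = {-13, -9, -4, 0, 4, 9, 13}
|A - A| = 7

A - A = {-13, -9, -4, 0, 4, 9, 13}


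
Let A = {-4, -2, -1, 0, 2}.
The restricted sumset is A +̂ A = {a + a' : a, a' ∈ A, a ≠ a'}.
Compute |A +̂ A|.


Restricted sumset: A +̂ A = {a + a' : a ∈ A, a' ∈ A, a ≠ a'}.
Equivalently, take A + A and drop any sum 2a that is achievable ONLY as a + a for a ∈ A (i.e. sums representable only with equal summands).
Enumerate pairs (a, a') with a < a' (symmetric, so each unordered pair gives one sum; this covers all a ≠ a'):
  -4 + -2 = -6
  -4 + -1 = -5
  -4 + 0 = -4
  -4 + 2 = -2
  -2 + -1 = -3
  -2 + 0 = -2
  -2 + 2 = 0
  -1 + 0 = -1
  -1 + 2 = 1
  0 + 2 = 2
Collected distinct sums: {-6, -5, -4, -3, -2, -1, 0, 1, 2}
|A +̂ A| = 9
(Reference bound: |A +̂ A| ≥ 2|A| - 3 for |A| ≥ 2, with |A| = 5 giving ≥ 7.)

|A +̂ A| = 9


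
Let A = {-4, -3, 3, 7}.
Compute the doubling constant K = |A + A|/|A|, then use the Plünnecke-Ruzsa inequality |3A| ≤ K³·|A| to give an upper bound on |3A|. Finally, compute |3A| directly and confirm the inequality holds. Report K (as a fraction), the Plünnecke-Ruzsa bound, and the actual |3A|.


|A| = 4.
Step 1: Compute A + A by enumerating all 16 pairs.
A + A = {-8, -7, -6, -1, 0, 3, 4, 6, 10, 14}, so |A + A| = 10.
Step 2: Doubling constant K = |A + A|/|A| = 10/4 = 10/4 ≈ 2.5000.
Step 3: Plünnecke-Ruzsa gives |3A| ≤ K³·|A| = (2.5000)³ · 4 ≈ 62.5000.
Step 4: Compute 3A = A + A + A directly by enumerating all triples (a,b,c) ∈ A³; |3A| = 20.
Step 5: Check 20 ≤ 62.5000? Yes ✓.

K = 10/4, Plünnecke-Ruzsa bound K³|A| ≈ 62.5000, |3A| = 20, inequality holds.


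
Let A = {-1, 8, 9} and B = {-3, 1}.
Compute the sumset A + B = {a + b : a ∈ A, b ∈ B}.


A + B = {a + b : a ∈ A, b ∈ B}.
Enumerate all |A|·|B| = 3·2 = 6 pairs (a, b) and collect distinct sums.
a = -1: -1+-3=-4, -1+1=0
a = 8: 8+-3=5, 8+1=9
a = 9: 9+-3=6, 9+1=10
Collecting distinct sums: A + B = {-4, 0, 5, 6, 9, 10}
|A + B| = 6

A + B = {-4, 0, 5, 6, 9, 10}


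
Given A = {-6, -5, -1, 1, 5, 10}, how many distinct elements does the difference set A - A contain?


A - A = {a - a' : a, a' ∈ A}; |A| = 6.
Bounds: 2|A|-1 ≤ |A - A| ≤ |A|² - |A| + 1, i.e. 11 ≤ |A - A| ≤ 31.
Note: 0 ∈ A - A always (from a - a). The set is symmetric: if d ∈ A - A then -d ∈ A - A.
Enumerate nonzero differences d = a - a' with a > a' (then include -d):
Positive differences: {1, 2, 4, 5, 6, 7, 9, 10, 11, 15, 16}
Full difference set: {0} ∪ (positive diffs) ∪ (negative diffs).
|A - A| = 1 + 2·11 = 23 (matches direct enumeration: 23).

|A - A| = 23


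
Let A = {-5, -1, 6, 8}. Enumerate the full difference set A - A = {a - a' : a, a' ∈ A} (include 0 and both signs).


A - A = {a - a' : a, a' ∈ A}.
Compute a - a' for each ordered pair (a, a'):
a = -5: -5--5=0, -5--1=-4, -5-6=-11, -5-8=-13
a = -1: -1--5=4, -1--1=0, -1-6=-7, -1-8=-9
a = 6: 6--5=11, 6--1=7, 6-6=0, 6-8=-2
a = 8: 8--5=13, 8--1=9, 8-6=2, 8-8=0
Collecting distinct values (and noting 0 appears from a-a):
A - A = {-13, -11, -9, -7, -4, -2, 0, 2, 4, 7, 9, 11, 13}
|A - A| = 13

A - A = {-13, -11, -9, -7, -4, -2, 0, 2, 4, 7, 9, 11, 13}


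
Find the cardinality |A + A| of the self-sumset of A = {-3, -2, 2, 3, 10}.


A + A = {a + a' : a, a' ∈ A}; |A| = 5.
General bounds: 2|A| - 1 ≤ |A + A| ≤ |A|(|A|+1)/2, i.e. 9 ≤ |A + A| ≤ 15.
Lower bound 2|A|-1 is attained iff A is an arithmetic progression.
Enumerate sums a + a' for a ≤ a' (symmetric, so this suffices):
a = -3: -3+-3=-6, -3+-2=-5, -3+2=-1, -3+3=0, -3+10=7
a = -2: -2+-2=-4, -2+2=0, -2+3=1, -2+10=8
a = 2: 2+2=4, 2+3=5, 2+10=12
a = 3: 3+3=6, 3+10=13
a = 10: 10+10=20
Distinct sums: {-6, -5, -4, -1, 0, 1, 4, 5, 6, 7, 8, 12, 13, 20}
|A + A| = 14

|A + A| = 14


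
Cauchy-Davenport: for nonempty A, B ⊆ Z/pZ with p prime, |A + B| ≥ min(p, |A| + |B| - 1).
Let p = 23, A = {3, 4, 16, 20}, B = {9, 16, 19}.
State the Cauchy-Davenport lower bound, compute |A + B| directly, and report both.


Cauchy-Davenport: |A + B| ≥ min(p, |A| + |B| - 1) for A, B nonempty in Z/pZ.
|A| = 4, |B| = 3, p = 23.
CD lower bound = min(23, 4 + 3 - 1) = min(23, 6) = 6.
Compute A + B mod 23 directly:
a = 3: 3+9=12, 3+16=19, 3+19=22
a = 4: 4+9=13, 4+16=20, 4+19=0
a = 16: 16+9=2, 16+16=9, 16+19=12
a = 20: 20+9=6, 20+16=13, 20+19=16
A + B = {0, 2, 6, 9, 12, 13, 16, 19, 20, 22}, so |A + B| = 10.
Verify: 10 ≥ 6? Yes ✓.

CD lower bound = 6, actual |A + B| = 10.


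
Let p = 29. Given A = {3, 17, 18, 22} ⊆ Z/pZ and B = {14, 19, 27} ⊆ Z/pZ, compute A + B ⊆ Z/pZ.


Work in Z/29Z: reduce every sum a + b modulo 29.
Enumerate all 12 pairs:
a = 3: 3+14=17, 3+19=22, 3+27=1
a = 17: 17+14=2, 17+19=7, 17+27=15
a = 18: 18+14=3, 18+19=8, 18+27=16
a = 22: 22+14=7, 22+19=12, 22+27=20
Distinct residues collected: {1, 2, 3, 7, 8, 12, 15, 16, 17, 20, 22}
|A + B| = 11 (out of 29 total residues).

A + B = {1, 2, 3, 7, 8, 12, 15, 16, 17, 20, 22}


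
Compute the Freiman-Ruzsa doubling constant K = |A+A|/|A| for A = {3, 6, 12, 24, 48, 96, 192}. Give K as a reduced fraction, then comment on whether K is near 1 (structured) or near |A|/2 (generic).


|A| = 7.
Compute A + A by enumerating all 49 pairs.
A + A = {6, 9, 12, 15, 18, 24, 27, 30, 36, 48, 51, 54, 60, 72, 96, 99, 102, 108, 120, 144, 192, 195, 198, 204, 216, 240, 288, 384}, so |A + A| = 28.
K = |A + A| / |A| = 28/7 = 4/1 ≈ 4.0000.
Reference: AP of size 7 gives K = 13/7 ≈ 1.8571; a fully generic set of size 7 gives K ≈ 4.0000.

|A| = 7, |A + A| = 28, K = 28/7 = 4/1.


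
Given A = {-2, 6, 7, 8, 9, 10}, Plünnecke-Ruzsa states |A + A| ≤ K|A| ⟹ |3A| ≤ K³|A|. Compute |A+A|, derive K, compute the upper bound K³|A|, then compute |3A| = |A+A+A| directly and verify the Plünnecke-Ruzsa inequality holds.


|A| = 6.
Step 1: Compute A + A by enumerating all 36 pairs.
A + A = {-4, 4, 5, 6, 7, 8, 12, 13, 14, 15, 16, 17, 18, 19, 20}, so |A + A| = 15.
Step 2: Doubling constant K = |A + A|/|A| = 15/6 = 15/6 ≈ 2.5000.
Step 3: Plünnecke-Ruzsa gives |3A| ≤ K³·|A| = (2.5000)³ · 6 ≈ 93.7500.
Step 4: Compute 3A = A + A + A directly by enumerating all triples (a,b,c) ∈ A³; |3A| = 27.
Step 5: Check 27 ≤ 93.7500? Yes ✓.

K = 15/6, Plünnecke-Ruzsa bound K³|A| ≈ 93.7500, |3A| = 27, inequality holds.


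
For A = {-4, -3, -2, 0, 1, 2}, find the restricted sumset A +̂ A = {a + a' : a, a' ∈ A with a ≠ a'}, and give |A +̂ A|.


Restricted sumset: A +̂ A = {a + a' : a ∈ A, a' ∈ A, a ≠ a'}.
Equivalently, take A + A and drop any sum 2a that is achievable ONLY as a + a for a ∈ A (i.e. sums representable only with equal summands).
Enumerate pairs (a, a') with a < a' (symmetric, so each unordered pair gives one sum; this covers all a ≠ a'):
  -4 + -3 = -7
  -4 + -2 = -6
  -4 + 0 = -4
  -4 + 1 = -3
  -4 + 2 = -2
  -3 + -2 = -5
  -3 + 0 = -3
  -3 + 1 = -2
  -3 + 2 = -1
  -2 + 0 = -2
  -2 + 1 = -1
  -2 + 2 = 0
  0 + 1 = 1
  0 + 2 = 2
  1 + 2 = 3
Collected distinct sums: {-7, -6, -5, -4, -3, -2, -1, 0, 1, 2, 3}
|A +̂ A| = 11
(Reference bound: |A +̂ A| ≥ 2|A| - 3 for |A| ≥ 2, with |A| = 6 giving ≥ 9.)

|A +̂ A| = 11


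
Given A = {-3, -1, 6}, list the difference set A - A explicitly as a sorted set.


A - A = {a - a' : a, a' ∈ A}.
Compute a - a' for each ordered pair (a, a'):
a = -3: -3--3=0, -3--1=-2, -3-6=-9
a = -1: -1--3=2, -1--1=0, -1-6=-7
a = 6: 6--3=9, 6--1=7, 6-6=0
Collecting distinct values (and noting 0 appears from a-a):
A - A = {-9, -7, -2, 0, 2, 7, 9}
|A - A| = 7

A - A = {-9, -7, -2, 0, 2, 7, 9}


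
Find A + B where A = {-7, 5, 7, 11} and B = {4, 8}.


A + B = {a + b : a ∈ A, b ∈ B}.
Enumerate all |A|·|B| = 4·2 = 8 pairs (a, b) and collect distinct sums.
a = -7: -7+4=-3, -7+8=1
a = 5: 5+4=9, 5+8=13
a = 7: 7+4=11, 7+8=15
a = 11: 11+4=15, 11+8=19
Collecting distinct sums: A + B = {-3, 1, 9, 11, 13, 15, 19}
|A + B| = 7

A + B = {-3, 1, 9, 11, 13, 15, 19}


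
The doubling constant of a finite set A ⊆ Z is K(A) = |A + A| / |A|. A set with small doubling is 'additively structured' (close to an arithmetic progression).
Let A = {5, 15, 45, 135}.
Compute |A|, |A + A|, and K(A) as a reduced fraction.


|A| = 4.
Compute A + A by enumerating all 16 pairs.
A + A = {10, 20, 30, 50, 60, 90, 140, 150, 180, 270}, so |A + A| = 10.
K = |A + A| / |A| = 10/4 = 5/2 ≈ 2.5000.
Reference: AP of size 4 gives K = 7/4 ≈ 1.7500; a fully generic set of size 4 gives K ≈ 2.5000.

|A| = 4, |A + A| = 10, K = 10/4 = 5/2.


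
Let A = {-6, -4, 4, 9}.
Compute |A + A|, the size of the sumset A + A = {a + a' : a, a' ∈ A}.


A + A = {a + a' : a, a' ∈ A}; |A| = 4.
General bounds: 2|A| - 1 ≤ |A + A| ≤ |A|(|A|+1)/2, i.e. 7 ≤ |A + A| ≤ 10.
Lower bound 2|A|-1 is attained iff A is an arithmetic progression.
Enumerate sums a + a' for a ≤ a' (symmetric, so this suffices):
a = -6: -6+-6=-12, -6+-4=-10, -6+4=-2, -6+9=3
a = -4: -4+-4=-8, -4+4=0, -4+9=5
a = 4: 4+4=8, 4+9=13
a = 9: 9+9=18
Distinct sums: {-12, -10, -8, -2, 0, 3, 5, 8, 13, 18}
|A + A| = 10

|A + A| = 10


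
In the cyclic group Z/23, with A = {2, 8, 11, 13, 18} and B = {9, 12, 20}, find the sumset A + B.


Work in Z/23Z: reduce every sum a + b modulo 23.
Enumerate all 15 pairs:
a = 2: 2+9=11, 2+12=14, 2+20=22
a = 8: 8+9=17, 8+12=20, 8+20=5
a = 11: 11+9=20, 11+12=0, 11+20=8
a = 13: 13+9=22, 13+12=2, 13+20=10
a = 18: 18+9=4, 18+12=7, 18+20=15
Distinct residues collected: {0, 2, 4, 5, 7, 8, 10, 11, 14, 15, 17, 20, 22}
|A + B| = 13 (out of 23 total residues).

A + B = {0, 2, 4, 5, 7, 8, 10, 11, 14, 15, 17, 20, 22}
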